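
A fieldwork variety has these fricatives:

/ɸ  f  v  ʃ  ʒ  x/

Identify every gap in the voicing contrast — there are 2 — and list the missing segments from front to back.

/β/, /ɣ/

bilabial: voiceless /ɸ/, voiced —.
labiodental: voiceless /f/, voiced /v/.
postalveolar: voiceless /ʃ/, voiced /ʒ/.
velar: voiceless /x/, voiced —.
Gaps, from front to back: bilabial lacks voiced (/β/); velar lacks voiced (/ɣ/).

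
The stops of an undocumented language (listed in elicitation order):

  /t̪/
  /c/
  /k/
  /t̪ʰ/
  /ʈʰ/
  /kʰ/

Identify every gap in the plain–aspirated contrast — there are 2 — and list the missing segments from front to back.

/ʈ/, /cʰ/

dental: plain /t̪/, aspirated /t̪ʰ/.
retroflex: plain —, aspirated /ʈʰ/.
palatal: plain /c/, aspirated —.
velar: plain /k/, aspirated /kʰ/.
Gaps, from front to back: retroflex lacks plain (/ʈ/); palatal lacks aspirated (/cʰ/).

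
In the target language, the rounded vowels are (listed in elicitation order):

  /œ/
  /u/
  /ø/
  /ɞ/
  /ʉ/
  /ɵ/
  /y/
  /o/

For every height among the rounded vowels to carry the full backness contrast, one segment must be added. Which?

/ɔ/

Front: /y/ (high), /ø/ (high-mid), /œ/ (low-mid).
Central: /ʉ/ (high), /ɵ/ (high-mid), /ɞ/ (low-mid).
Back: /u/ (high), /o/ (high-mid).
The low-mid row has no back member, so the gap is the low-mid back rounded vowel /ɔ/.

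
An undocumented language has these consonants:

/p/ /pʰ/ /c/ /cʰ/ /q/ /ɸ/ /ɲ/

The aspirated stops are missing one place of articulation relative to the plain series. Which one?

uvular

Plain: /p/ (bilabial), /c/ (palatal), /q/ (uvular).
Aspirated: /pʰ/ (bilabial), /cʰ/ (palatal).
Every place of articulation has an aspirated member except uvular, where /qʰ/ would be expected.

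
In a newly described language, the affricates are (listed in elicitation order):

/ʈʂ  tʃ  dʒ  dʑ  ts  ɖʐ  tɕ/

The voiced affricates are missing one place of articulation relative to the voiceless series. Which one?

place of articulation  voiceless  voiced  
alveolar          ts        —       
postalveolar      tʃ        dʒ      
retroflex         ʈʂ        ɖʐ      
alveolo-palatal   tɕ        dʑ      
Every place of articulation has a voiced member except alveolar, where /dz/ would be expected.

alveolar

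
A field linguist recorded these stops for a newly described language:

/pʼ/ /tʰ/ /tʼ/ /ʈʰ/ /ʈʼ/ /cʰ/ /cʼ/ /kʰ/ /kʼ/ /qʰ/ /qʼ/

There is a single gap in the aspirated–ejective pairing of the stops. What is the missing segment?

Aspirated: /tʰ/ (alveolar), /ʈʰ/ (retroflex), /cʰ/ (palatal), /kʰ/ (velar), /qʰ/ (uvular).
Ejective: /pʼ/ (bilabial), /tʼ/ (alveolar), /ʈʼ/ (retroflex), /cʼ/ (palatal), /kʼ/ (velar), /qʼ/ (uvular).
The bilabial row has no aspirated member, so the gap is the aspirated bilabial stop /pʰ/.

/pʰ/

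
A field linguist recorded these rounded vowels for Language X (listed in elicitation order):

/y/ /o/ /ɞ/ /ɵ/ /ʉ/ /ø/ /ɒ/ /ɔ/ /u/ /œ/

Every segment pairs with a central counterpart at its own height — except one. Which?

/ɒ/

High: /y/ ~ /ʉ/ ~ /u/
High-mid: /ø/ ~ /ɵ/ ~ /o/
Low-mid: /œ/ ~ /ɞ/ ~ /ɔ/
Low: only /ɒ/ (back); no central partner.
So /ɒ/ is the unpaired segment.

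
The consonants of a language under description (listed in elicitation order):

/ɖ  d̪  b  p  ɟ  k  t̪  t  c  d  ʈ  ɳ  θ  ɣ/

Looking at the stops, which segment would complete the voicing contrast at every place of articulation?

/ɡ/

place of articulation  voiceless  voiced  
bilabial          p         b       
dental            t̪        d̪      
alveolar          t         d       
retroflex         ʈ         ɖ       
palatal           c         ɟ       
velar             k         —       
The velar row has no voiced member, so the gap is the voiced velar stop /ɡ/.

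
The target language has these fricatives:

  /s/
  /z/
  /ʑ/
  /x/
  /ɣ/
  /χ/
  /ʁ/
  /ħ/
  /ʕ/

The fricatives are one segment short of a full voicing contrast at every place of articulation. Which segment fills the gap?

/ɕ/

alveolar: voiceless /s/, voiced /z/.
alveolo-palatal: voiceless —, voiced /ʑ/.
velar: voiceless /x/, voiced /ɣ/.
uvular: voiceless /χ/, voiced /ʁ/.
pharyngeal: voiceless /ħ/, voiced /ʕ/.
The alveolo-palatal row has no voiceless member, so the gap is the voiceless alveolo-palatal fricative /ɕ/.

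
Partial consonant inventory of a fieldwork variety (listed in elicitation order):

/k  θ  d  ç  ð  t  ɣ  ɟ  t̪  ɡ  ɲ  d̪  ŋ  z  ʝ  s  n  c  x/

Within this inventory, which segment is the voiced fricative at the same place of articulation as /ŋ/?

/ɣ/

/ŋ/ is a velar nasal.
The voiced fricative at the same place is a voiced velar fricative — in this inventory, /ɣ/.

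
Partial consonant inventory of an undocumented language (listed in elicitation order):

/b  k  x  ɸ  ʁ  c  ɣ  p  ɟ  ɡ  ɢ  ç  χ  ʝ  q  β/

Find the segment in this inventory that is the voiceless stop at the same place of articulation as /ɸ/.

/p/

/ɸ/ is a voiceless bilabial fricative.
The voiceless stop at the same place is a voiceless bilabial stop — in this inventory, /p/.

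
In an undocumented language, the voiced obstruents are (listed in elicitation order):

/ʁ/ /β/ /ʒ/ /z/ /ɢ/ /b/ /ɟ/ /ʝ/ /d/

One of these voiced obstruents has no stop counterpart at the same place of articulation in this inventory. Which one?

Bilabial: /b/ ~ /β/
Alveolar: /d/ ~ /z/
Palatal: /ɟ/ ~ /ʝ/
Uvular: /ɢ/ ~ /ʁ/
Postalveolar: only /ʒ/ (fricative); no stop partner.
So /ʒ/ is the unpaired segment.

/ʒ/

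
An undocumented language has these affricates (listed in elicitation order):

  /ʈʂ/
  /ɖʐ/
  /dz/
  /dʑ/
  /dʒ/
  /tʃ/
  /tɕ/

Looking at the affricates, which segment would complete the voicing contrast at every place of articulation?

place of articulation  voiceless  voiced  
alveolar          —         dz      
postalveolar      tʃ        dʒ      
retroflex         ʈʂ        ɖʐ      
alveolo-palatal   tɕ        dʑ      
The alveolar row has no voiceless member, so the gap is the voiceless alveolar affricate /ts/.

/ts/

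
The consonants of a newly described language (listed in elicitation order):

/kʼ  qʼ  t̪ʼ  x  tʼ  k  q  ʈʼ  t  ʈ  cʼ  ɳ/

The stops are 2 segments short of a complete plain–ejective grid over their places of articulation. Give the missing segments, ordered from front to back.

/t̪/, /c/

Plain: /t/ (alveolar), /ʈ/ (retroflex), /k/ (velar), /q/ (uvular).
Ejective: /t̪ʼ/ (dental), /tʼ/ (alveolar), /ʈʼ/ (retroflex), /cʼ/ (palatal), /kʼ/ (velar), /qʼ/ (uvular).
Gaps, from front to back: dental lacks plain (/t̪/); palatal lacks plain (/c/).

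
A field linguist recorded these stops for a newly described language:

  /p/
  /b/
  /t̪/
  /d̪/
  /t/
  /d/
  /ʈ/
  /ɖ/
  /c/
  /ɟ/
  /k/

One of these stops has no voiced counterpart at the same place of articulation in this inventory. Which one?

Bilabial: /p/ ~ /b/
Dental: /t̪/ ~ /d̪/
Alveolar: /t/ ~ /d/
Retroflex: /ʈ/ ~ /ɖ/
Palatal: /c/ ~ /ɟ/
Velar: only /k/ (voiceless); no voiced partner.
So /k/ is the unpaired segment.

/k/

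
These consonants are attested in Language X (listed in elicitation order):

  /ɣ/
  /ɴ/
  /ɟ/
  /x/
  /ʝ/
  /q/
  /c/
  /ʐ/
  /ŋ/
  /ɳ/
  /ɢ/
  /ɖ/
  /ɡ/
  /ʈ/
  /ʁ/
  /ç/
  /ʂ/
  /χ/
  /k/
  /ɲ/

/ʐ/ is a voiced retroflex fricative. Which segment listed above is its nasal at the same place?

The nasal at the same place is a retroflex nasal — in this inventory, /ɳ/.

/ɳ/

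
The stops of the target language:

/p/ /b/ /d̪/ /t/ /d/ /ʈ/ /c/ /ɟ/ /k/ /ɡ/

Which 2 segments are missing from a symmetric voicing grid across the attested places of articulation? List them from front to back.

bilabial: voiceless /p/, voiced /b/.
dental: voiceless —, voiced /d̪/.
alveolar: voiceless /t/, voiced /d/.
retroflex: voiceless /ʈ/, voiced —.
palatal: voiceless /c/, voiced /ɟ/.
velar: voiceless /k/, voiced /ɡ/.
Gaps, from front to back: dental lacks voiceless (/t̪/); retroflex lacks voiced (/ɖ/).

/t̪/, /ɖ/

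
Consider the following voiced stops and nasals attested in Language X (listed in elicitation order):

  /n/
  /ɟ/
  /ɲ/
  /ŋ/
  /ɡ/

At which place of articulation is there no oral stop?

place of articulation  oral stop  nasal   
alveolar          —         n       
palatal           ɟ         ɲ       
velar             ɡ         ŋ       
Every place of articulation has an oral stop member except alveolar, where /d/ would be expected.

alveolar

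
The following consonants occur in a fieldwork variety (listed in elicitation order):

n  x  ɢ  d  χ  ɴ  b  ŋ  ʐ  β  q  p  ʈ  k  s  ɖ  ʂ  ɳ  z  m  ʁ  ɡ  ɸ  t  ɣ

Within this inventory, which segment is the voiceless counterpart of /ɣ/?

/x/

/ɣ/ is a voiced velar fricative.
The voiceless counterpart is a voiceless velar fricative — in this inventory, /x/.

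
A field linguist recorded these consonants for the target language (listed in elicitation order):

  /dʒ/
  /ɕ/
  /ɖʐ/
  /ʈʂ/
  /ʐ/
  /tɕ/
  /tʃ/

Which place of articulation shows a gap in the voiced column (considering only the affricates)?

alveolo-palatal

place of articulation  voiceless  voiced  
postalveolar      tʃ        dʒ      
retroflex         ʈʂ        ɖʐ      
alveolo-palatal   tɕ        —       
Every place of articulation has a voiced member except alveolo-palatal, where /dʑ/ would be expected.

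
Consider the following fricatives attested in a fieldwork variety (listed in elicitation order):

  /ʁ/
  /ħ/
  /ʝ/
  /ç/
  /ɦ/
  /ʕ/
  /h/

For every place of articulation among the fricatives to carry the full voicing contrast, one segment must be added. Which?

Voiceless: /ç/ (palatal), /ħ/ (pharyngeal), /h/ (glottal).
Voiced: /ʝ/ (palatal), /ʁ/ (uvular), /ʕ/ (pharyngeal), /ɦ/ (glottal).
The uvular row has no voiceless member, so the gap is the voiceless uvular fricative /χ/.

/χ/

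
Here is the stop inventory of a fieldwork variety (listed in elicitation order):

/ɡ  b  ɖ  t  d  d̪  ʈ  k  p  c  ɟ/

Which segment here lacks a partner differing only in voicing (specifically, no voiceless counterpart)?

/d̪/

Bilabial: /p/ ~ /b/
Alveolar: /t/ ~ /d/
Retroflex: /ʈ/ ~ /ɖ/
Palatal: /c/ ~ /ɟ/
Velar: /k/ ~ /ɡ/
Dental: only /d̪/ (voiced); no voiceless partner.
So /d̪/ is the unpaired segment.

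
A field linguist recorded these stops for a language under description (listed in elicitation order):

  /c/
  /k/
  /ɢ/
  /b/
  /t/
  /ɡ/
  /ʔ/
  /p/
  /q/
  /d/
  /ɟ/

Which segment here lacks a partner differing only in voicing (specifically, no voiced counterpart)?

/ʔ/

Bilabial: /p/ ~ /b/
Alveolar: /t/ ~ /d/
Palatal: /c/ ~ /ɟ/
Velar: /k/ ~ /ɡ/
Uvular: /q/ ~ /ɢ/
Glottal: only /ʔ/ (voiceless); no voiced partner.
So /ʔ/ is the unpaired segment.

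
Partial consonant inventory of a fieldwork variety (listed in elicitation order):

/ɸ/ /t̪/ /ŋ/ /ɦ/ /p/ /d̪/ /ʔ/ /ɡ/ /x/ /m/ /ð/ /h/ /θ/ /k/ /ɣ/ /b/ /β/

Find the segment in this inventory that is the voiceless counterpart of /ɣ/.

/ɣ/ is a voiced velar fricative.
The voiceless counterpart is a voiceless velar fricative — in this inventory, /x/.

/x/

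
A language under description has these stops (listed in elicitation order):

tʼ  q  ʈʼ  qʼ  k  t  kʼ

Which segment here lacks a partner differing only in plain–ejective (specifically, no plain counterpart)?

Alveolar: /t/ ~ /tʼ/
Velar: /k/ ~ /kʼ/
Uvular: /q/ ~ /qʼ/
Retroflex: only /ʈʼ/ (ejective); no plain partner.
So /ʈʼ/ is the unpaired segment.

/ʈʼ/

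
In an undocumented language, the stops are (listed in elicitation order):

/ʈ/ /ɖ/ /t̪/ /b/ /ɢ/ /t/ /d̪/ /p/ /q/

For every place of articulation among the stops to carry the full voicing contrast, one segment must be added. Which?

/d/

bilabial: voiceless /p/, voiced /b/.
dental: voiceless /t̪/, voiced /d̪/.
alveolar: voiceless /t/, voiced —.
retroflex: voiceless /ʈ/, voiced /ɖ/.
uvular: voiceless /q/, voiced /ɢ/.
The alveolar row has no voiced member, so the gap is the voiced alveolar stop /d/.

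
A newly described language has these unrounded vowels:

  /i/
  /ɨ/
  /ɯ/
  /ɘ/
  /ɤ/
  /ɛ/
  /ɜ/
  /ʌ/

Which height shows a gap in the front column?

Front: /i/ (high), /ɛ/ (low-mid).
Central: /ɨ/ (high), /ɘ/ (high-mid), /ɜ/ (low-mid).
Back: /ɯ/ (high), /ɤ/ (high-mid), /ʌ/ (low-mid).
Every height has a front member except high-mid, where /e/ would be expected.

high-mid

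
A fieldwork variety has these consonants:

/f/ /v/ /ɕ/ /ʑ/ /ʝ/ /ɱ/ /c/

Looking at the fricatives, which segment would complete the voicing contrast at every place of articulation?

/ç/

Voiceless: /f/ (labiodental), /ɕ/ (alveolo-palatal).
Voiced: /v/ (labiodental), /ʑ/ (alveolo-palatal), /ʝ/ (palatal).
The palatal row has no voiceless member, so the gap is the voiceless palatal fricative /ç/.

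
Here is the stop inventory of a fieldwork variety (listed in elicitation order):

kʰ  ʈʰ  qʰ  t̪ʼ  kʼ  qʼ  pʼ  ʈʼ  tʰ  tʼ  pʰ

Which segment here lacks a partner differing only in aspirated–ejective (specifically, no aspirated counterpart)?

Bilabial: /pʰ/ ~ /pʼ/
Alveolar: /tʰ/ ~ /tʼ/
Retroflex: /ʈʰ/ ~ /ʈʼ/
Velar: /kʰ/ ~ /kʼ/
Uvular: /qʰ/ ~ /qʼ/
Dental: only /t̪ʼ/ (ejective); no aspirated partner.
So /t̪ʼ/ is the unpaired segment.

/t̪ʼ/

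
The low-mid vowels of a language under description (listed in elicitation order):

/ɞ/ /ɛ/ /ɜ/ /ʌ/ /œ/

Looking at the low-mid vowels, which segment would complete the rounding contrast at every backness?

Unrounded: /ɛ/ (front), /ɜ/ (central), /ʌ/ (back).
Rounded: /œ/ (front), /ɞ/ (central).
The back row has no rounded member, so the gap is the back rounded vowel /ɔ/.

/ɔ/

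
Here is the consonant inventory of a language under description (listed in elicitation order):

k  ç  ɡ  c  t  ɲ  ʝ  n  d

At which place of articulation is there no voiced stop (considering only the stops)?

palatal

alveolar: voiceless /t/, voiced /d/.
palatal: voiceless /c/, voiced —.
velar: voiceless /k/, voiced /ɡ/.
Every place of articulation has a voiced member except palatal, where /ɟ/ would be expected.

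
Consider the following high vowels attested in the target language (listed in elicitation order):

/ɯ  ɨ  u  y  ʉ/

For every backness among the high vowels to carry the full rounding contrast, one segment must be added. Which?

/i/

backness          unrounded  rounded 
front             —         y       
central           ɨ         ʉ       
back              ɯ         u       
The front row has no unrounded member, so the gap is the front unrounded vowel /i/.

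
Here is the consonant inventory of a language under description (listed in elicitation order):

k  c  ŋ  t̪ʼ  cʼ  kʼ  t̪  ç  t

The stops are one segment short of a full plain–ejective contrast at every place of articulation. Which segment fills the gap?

/tʼ/

dental: plain /t̪/, ejective /t̪ʼ/.
alveolar: plain /t/, ejective —.
palatal: plain /c/, ejective /cʼ/.
velar: plain /k/, ejective /kʼ/.
The alveolar row has no ejective member, so the gap is the ejective alveolar stop /tʼ/.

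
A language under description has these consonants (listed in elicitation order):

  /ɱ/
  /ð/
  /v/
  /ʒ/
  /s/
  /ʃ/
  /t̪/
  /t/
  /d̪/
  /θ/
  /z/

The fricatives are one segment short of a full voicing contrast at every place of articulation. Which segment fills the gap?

place of articulation  voiceless  voiced  
labiodental       —         v       
dental            θ         ð       
alveolar          s         z       
postalveolar      ʃ         ʒ       
The labiodental row has no voiceless member, so the gap is the voiceless labiodental fricative /f/.

/f/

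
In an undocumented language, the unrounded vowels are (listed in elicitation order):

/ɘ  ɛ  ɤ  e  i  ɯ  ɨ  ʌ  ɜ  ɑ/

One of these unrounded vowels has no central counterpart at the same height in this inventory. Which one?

High: /i/ ~ /ɨ/ ~ /ɯ/
High-mid: /e/ ~ /ɘ/ ~ /ɤ/
Low-mid: /ɛ/ ~ /ɜ/ ~ /ʌ/
Low: only /ɑ/ (back); no central partner.
So /ɑ/ is the unpaired segment.

/ɑ/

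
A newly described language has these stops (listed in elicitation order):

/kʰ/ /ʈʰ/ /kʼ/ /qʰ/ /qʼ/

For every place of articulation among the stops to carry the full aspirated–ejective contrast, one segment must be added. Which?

/ʈʼ/

retroflex: aspirated /ʈʰ/, ejective —.
velar: aspirated /kʰ/, ejective /kʼ/.
uvular: aspirated /qʰ/, ejective /qʼ/.
The retroflex row has no ejective member, so the gap is the ejective retroflex stop /ʈʼ/.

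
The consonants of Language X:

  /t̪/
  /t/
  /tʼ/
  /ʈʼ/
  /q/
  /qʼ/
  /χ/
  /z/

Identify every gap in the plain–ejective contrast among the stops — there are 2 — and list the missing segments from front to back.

/t̪ʼ/, /ʈ/

dental: plain /t̪/, ejective —.
alveolar: plain /t/, ejective /tʼ/.
retroflex: plain —, ejective /ʈʼ/.
uvular: plain /q/, ejective /qʼ/.
Gaps, from front to back: dental lacks ejective (/t̪ʼ/); retroflex lacks plain (/ʈ/).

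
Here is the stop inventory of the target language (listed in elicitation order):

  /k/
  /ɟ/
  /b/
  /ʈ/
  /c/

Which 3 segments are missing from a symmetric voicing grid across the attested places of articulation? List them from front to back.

/p/, /ɖ/, /ɡ/

place of articulation  voiceless  voiced  
bilabial          —         b       
retroflex         ʈ         —       
palatal           c         ɟ       
velar             k         —       
Gaps, from front to back: bilabial lacks voiceless (/p/); retroflex lacks voiced (/ɖ/); velar lacks voiced (/ɡ/).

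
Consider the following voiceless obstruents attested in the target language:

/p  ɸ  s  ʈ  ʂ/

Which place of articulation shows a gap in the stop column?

alveolar

bilabial: stop /p/, fricative /ɸ/.
alveolar: stop —, fricative /s/.
retroflex: stop /ʈ/, fricative /ʂ/.
Every place of articulation has a stop member except alveolar, where /t/ would be expected.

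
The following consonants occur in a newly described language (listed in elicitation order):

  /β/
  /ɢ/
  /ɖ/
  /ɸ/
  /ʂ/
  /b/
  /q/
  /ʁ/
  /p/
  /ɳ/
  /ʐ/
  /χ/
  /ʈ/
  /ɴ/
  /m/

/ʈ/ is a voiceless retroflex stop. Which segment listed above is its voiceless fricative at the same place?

The voiceless fricative at the same place is a voiceless retroflex fricative — in this inventory, /ʂ/.

/ʂ/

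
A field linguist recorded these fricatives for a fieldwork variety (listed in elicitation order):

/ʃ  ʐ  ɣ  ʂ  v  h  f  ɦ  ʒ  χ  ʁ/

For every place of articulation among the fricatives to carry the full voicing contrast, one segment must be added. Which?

/x/

place of articulation  voiceless  voiced  
labiodental       f         v       
postalveolar      ʃ         ʒ       
retroflex         ʂ         ʐ       
velar             —         ɣ       
uvular            χ         ʁ       
glottal           h         ɦ       
The velar row has no voiceless member, so the gap is the voiceless velar fricative /x/.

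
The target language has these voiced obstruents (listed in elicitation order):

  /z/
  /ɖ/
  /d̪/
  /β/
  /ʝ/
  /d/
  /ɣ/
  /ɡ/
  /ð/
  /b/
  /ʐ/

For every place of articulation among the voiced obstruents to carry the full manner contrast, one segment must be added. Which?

/ɟ/

bilabial: stop /b/, fricative /β/.
dental: stop /d̪/, fricative /ð/.
alveolar: stop /d/, fricative /z/.
retroflex: stop /ɖ/, fricative /ʐ/.
palatal: stop —, fricative /ʝ/.
velar: stop /ɡ/, fricative /ɣ/.
The palatal row has no stop member, so the gap is the palatal stop /ɟ/.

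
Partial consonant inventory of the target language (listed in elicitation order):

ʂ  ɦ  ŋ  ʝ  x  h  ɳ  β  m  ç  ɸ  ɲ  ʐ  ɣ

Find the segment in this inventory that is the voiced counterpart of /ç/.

/ʝ/

/ç/ is a voiceless palatal fricative.
The voiced counterpart is a voiced palatal fricative — in this inventory, /ʝ/.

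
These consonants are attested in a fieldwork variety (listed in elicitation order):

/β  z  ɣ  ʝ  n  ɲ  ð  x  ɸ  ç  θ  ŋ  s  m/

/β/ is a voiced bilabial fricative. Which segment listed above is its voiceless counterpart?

/ɸ/

The voiceless counterpart is a voiceless bilabial fricative — in this inventory, /ɸ/.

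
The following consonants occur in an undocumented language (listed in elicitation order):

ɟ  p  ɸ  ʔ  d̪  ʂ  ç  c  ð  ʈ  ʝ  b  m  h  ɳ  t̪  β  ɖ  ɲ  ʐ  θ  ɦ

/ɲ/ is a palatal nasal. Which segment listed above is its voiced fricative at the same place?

The voiced fricative at the same place is a voiced palatal fricative — in this inventory, /ʝ/.

/ʝ/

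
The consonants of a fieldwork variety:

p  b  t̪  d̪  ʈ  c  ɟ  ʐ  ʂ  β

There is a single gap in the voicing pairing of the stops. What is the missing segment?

/ɖ/

place of articulation  voiceless  voiced  
bilabial          p         b       
dental            t̪        d̪      
retroflex         ʈ         —       
palatal           c         ɟ       
The retroflex row has no voiced member, so the gap is the voiced retroflex stop /ɖ/.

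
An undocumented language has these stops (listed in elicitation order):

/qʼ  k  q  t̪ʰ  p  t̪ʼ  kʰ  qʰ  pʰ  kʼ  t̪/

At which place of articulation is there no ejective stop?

bilabial

Plain: /p/ (bilabial), /t̪/ (dental), /k/ (velar), /q/ (uvular).
Aspirated: /pʰ/ (bilabial), /t̪ʰ/ (dental), /kʰ/ (velar), /qʰ/ (uvular).
Ejective: /t̪ʼ/ (dental), /kʼ/ (velar), /qʼ/ (uvular).
Every place of articulation has an ejective member except bilabial, where /pʼ/ would be expected.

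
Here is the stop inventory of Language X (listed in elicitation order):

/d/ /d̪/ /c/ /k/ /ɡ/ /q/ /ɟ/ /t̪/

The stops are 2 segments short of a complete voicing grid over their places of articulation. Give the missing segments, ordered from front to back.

Voiceless: /t̪/ (dental), /c/ (palatal), /k/ (velar), /q/ (uvular).
Voiced: /d̪/ (dental), /d/ (alveolar), /ɟ/ (palatal), /ɡ/ (velar).
Gaps, from front to back: alveolar lacks voiceless (/t/); uvular lacks voiced (/ɢ/).

/t/, /ɢ/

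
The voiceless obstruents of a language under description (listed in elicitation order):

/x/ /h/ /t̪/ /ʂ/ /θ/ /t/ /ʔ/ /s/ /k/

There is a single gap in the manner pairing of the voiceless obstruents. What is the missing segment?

Stop: /t̪/ (dental), /t/ (alveolar), /k/ (velar), /ʔ/ (glottal).
Fricative: /θ/ (dental), /s/ (alveolar), /ʂ/ (retroflex), /x/ (velar), /h/ (glottal).
The retroflex row has no stop member, so the gap is the retroflex stop /ʈ/.

/ʈ/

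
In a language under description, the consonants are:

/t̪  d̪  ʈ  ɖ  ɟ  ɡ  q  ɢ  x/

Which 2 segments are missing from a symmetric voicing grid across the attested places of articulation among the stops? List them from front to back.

/c/, /k/

place of articulation  voiceless  voiced  
dental            t̪        d̪      
retroflex         ʈ         ɖ       
palatal           —         ɟ       
velar             —         ɡ       
uvular            q         ɢ       
Gaps, from front to back: palatal lacks voiceless (/c/); velar lacks voiceless (/k/).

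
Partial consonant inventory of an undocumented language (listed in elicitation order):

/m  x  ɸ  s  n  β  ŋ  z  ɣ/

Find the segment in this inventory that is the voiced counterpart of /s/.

/z/

/s/ is a voiceless alveolar fricative.
The voiced counterpart is a voiced alveolar fricative — in this inventory, /z/.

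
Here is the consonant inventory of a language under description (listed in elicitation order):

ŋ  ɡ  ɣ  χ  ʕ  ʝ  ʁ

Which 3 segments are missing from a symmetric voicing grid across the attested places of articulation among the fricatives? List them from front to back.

Voiceless: /χ/ (uvular).
Voiced: /ʝ/ (palatal), /ɣ/ (velar), /ʁ/ (uvular), /ʕ/ (pharyngeal).
Gaps, from front to back: palatal lacks voiceless (/ç/); velar lacks voiceless (/x/); pharyngeal lacks voiceless (/ħ/).

/ç/, /x/, /ħ/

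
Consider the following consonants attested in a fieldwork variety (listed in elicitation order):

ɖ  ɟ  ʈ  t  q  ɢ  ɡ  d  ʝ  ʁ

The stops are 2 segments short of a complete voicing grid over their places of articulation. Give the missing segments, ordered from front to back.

Voiceless: /t/ (alveolar), /ʈ/ (retroflex), /q/ (uvular).
Voiced: /d/ (alveolar), /ɖ/ (retroflex), /ɟ/ (palatal), /ɡ/ (velar), /ɢ/ (uvular).
Gaps, from front to back: palatal lacks voiceless (/c/); velar lacks voiceless (/k/).

/c/, /k/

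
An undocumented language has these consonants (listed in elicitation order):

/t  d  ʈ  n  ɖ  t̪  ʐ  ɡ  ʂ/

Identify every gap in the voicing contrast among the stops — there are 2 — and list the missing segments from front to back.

/d̪/, /k/

place of articulation  voiceless  voiced  
dental            t̪        —       
alveolar          t         d       
retroflex         ʈ         ɖ       
velar             —         ɡ       
Gaps, from front to back: dental lacks voiced (/d̪/); velar lacks voiceless (/k/).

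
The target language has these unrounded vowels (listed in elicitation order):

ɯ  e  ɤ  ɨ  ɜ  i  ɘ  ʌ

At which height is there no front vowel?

high: front /i/, central /ɨ/, back /ɯ/.
high-mid: front /e/, central /ɘ/, back /ɤ/.
low-mid: front —, central /ɜ/, back /ʌ/.
Every height has a front member except low-mid, where /ɛ/ would be expected.

low-mid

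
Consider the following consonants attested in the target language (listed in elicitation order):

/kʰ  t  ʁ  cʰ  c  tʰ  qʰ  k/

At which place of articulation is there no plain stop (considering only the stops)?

uvular

alveolar: plain /t/, aspirated /tʰ/.
palatal: plain /c/, aspirated /cʰ/.
velar: plain /k/, aspirated /kʰ/.
uvular: plain —, aspirated /qʰ/.
Every place of articulation has a plain member except uvular, where /q/ would be expected.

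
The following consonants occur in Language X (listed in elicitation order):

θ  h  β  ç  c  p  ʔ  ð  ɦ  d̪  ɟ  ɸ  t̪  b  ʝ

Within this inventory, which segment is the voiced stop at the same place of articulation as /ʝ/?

/ʝ/ is a voiced palatal fricative.
The voiced stop at the same place is a voiced palatal stop — in this inventory, /ɟ/.

/ɟ/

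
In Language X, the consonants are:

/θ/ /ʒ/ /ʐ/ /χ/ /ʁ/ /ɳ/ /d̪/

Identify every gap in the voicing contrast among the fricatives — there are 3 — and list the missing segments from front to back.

dental: voiceless /θ/, voiced —.
postalveolar: voiceless —, voiced /ʒ/.
retroflex: voiceless —, voiced /ʐ/.
uvular: voiceless /χ/, voiced /ʁ/.
Gaps, from front to back: dental lacks voiced (/ð/); postalveolar lacks voiceless (/ʃ/); retroflex lacks voiceless (/ʂ/).

/ð/, /ʃ/, /ʂ/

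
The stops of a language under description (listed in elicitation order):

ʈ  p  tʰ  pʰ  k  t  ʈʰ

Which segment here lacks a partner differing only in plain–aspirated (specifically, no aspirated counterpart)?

/k/

Bilabial: /p/ ~ /pʰ/
Alveolar: /t/ ~ /tʰ/
Retroflex: /ʈ/ ~ /ʈʰ/
Velar: only /k/ (plain); no aspirated partner.
So /k/ is the unpaired segment.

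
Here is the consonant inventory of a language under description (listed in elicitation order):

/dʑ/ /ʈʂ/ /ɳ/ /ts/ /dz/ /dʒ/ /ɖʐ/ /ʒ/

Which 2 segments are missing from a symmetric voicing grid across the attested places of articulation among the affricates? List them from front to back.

/tʃ/, /tɕ/

place of articulation  voiceless  voiced  
alveolar          ts        dz      
postalveolar      —         dʒ      
retroflex         ʈʂ        ɖʐ      
alveolo-palatal   —         dʑ      
Gaps, from front to back: postalveolar lacks voiceless (/tʃ/); alveolo-palatal lacks voiceless (/tɕ/).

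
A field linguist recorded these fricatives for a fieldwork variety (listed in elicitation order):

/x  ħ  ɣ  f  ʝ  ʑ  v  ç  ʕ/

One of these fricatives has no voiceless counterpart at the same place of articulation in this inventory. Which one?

Labiodental: /f/ ~ /v/
Palatal: /ç/ ~ /ʝ/
Velar: /x/ ~ /ɣ/
Pharyngeal: /ħ/ ~ /ʕ/
Alveolo-palatal: only /ʑ/ (voiced); no voiceless partner.
So /ʑ/ is the unpaired segment.

/ʑ/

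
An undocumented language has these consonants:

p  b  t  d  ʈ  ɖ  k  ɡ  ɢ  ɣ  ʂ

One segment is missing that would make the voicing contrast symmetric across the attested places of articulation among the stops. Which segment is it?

bilabial: voiceless /p/, voiced /b/.
alveolar: voiceless /t/, voiced /d/.
retroflex: voiceless /ʈ/, voiced /ɖ/.
velar: voiceless /k/, voiced /ɡ/.
uvular: voiceless —, voiced /ɢ/.
The uvular row has no voiceless member, so the gap is the voiceless uvular stop /q/.

/q/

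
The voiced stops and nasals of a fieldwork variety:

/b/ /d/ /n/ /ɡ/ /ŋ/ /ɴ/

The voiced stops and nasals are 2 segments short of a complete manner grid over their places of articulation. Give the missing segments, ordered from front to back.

bilabial: oral stop /b/, nasal —.
alveolar: oral stop /d/, nasal /n/.
velar: oral stop /ɡ/, nasal /ŋ/.
uvular: oral stop —, nasal /ɴ/.
Gaps, from front to back: bilabial lacks nasal (/m/); uvular lacks oral stop (/ɢ/).

/m/, /ɢ/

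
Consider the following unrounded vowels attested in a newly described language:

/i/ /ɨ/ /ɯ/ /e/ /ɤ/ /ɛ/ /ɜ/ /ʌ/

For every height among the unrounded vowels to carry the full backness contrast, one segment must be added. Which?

Front: /i/ (high), /e/ (high-mid), /ɛ/ (low-mid).
Central: /ɨ/ (high), /ɜ/ (low-mid).
Back: /ɯ/ (high), /ɤ/ (high-mid), /ʌ/ (low-mid).
The high-mid row has no central member, so the gap is the high-mid central unrounded vowel /ɘ/.

/ɘ/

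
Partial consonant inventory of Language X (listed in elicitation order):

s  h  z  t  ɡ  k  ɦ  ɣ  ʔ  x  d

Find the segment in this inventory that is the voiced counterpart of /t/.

/d/

/t/ is a voiceless alveolar stop.
The voiced counterpart is a voiced alveolar stop — in this inventory, /d/.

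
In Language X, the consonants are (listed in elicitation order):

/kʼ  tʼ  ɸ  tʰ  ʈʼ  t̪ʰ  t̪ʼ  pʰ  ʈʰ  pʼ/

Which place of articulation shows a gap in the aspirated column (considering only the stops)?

velar

place of articulation  aspirated  ejective
bilabial          pʰ        pʼ      
dental            t̪ʰ       t̪ʼ     
alveolar          tʰ        tʼ      
retroflex         ʈʰ        ʈʼ      
velar             —         kʼ      
Every place of articulation has an aspirated member except velar, where /kʰ/ would be expected.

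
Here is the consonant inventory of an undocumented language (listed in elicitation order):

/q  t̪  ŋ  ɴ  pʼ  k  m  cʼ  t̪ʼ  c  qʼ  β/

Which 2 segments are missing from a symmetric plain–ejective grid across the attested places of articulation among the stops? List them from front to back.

/p/, /kʼ/

place of articulation  plain     ejective
bilabial          —         pʼ      
dental            t̪        t̪ʼ     
palatal           c         cʼ      
velar             k         —       
uvular            q         qʼ      
Gaps, from front to back: bilabial lacks plain (/p/); velar lacks ejective (/kʼ/).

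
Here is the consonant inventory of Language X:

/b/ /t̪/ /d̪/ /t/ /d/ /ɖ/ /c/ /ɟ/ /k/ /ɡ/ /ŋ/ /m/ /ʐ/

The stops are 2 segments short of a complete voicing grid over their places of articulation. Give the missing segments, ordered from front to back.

/p/, /ʈ/

bilabial: voiceless —, voiced /b/.
dental: voiceless /t̪/, voiced /d̪/.
alveolar: voiceless /t/, voiced /d/.
retroflex: voiceless —, voiced /ɖ/.
palatal: voiceless /c/, voiced /ɟ/.
velar: voiceless /k/, voiced /ɡ/.
Gaps, from front to back: bilabial lacks voiceless (/p/); retroflex lacks voiceless (/ʈ/).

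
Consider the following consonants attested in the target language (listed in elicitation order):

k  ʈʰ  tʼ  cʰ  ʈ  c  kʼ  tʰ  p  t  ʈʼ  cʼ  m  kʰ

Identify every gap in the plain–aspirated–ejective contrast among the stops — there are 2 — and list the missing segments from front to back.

place of articulation  plain     aspirated  ejective
bilabial          p         —         —       
alveolar          t         tʰ        tʼ      
retroflex         ʈ         ʈʰ        ʈʼ      
palatal           c         cʰ        cʼ      
velar             k         kʰ        kʼ      
Gaps, from front to back: bilabial lacks aspirated (/pʰ/); bilabial lacks ejective (/pʼ/).

/pʰ/, /pʼ/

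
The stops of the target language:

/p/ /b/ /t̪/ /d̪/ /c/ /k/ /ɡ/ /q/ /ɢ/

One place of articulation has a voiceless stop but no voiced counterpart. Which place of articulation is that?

bilabial: voiceless /p/, voiced /b/.
dental: voiceless /t̪/, voiced /d̪/.
palatal: voiceless /c/, voiced —.
velar: voiceless /k/, voiced /ɡ/.
uvular: voiceless /q/, voiced /ɢ/.
Every place of articulation has a voiced member except palatal, where /ɟ/ would be expected.

palatal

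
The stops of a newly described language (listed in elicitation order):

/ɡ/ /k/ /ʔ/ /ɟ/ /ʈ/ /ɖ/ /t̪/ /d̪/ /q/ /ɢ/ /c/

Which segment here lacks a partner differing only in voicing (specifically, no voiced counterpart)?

Dental: /t̪/ ~ /d̪/
Retroflex: /ʈ/ ~ /ɖ/
Palatal: /c/ ~ /ɟ/
Velar: /k/ ~ /ɡ/
Uvular: /q/ ~ /ɢ/
Glottal: only /ʔ/ (voiceless); no voiced partner.
So /ʔ/ is the unpaired segment.

/ʔ/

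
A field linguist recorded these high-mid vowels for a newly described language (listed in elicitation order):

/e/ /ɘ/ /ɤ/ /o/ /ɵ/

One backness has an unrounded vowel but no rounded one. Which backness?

backness          unrounded  rounded 
front             e         —       
central           ɘ         ɵ       
back              ɤ         o       
Every backness has a rounded member except front, where /ø/ would be expected.

front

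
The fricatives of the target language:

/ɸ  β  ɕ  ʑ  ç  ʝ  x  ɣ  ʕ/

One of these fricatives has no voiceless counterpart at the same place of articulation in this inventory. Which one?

Bilabial: /ɸ/ ~ /β/
Alveolo-palatal: /ɕ/ ~ /ʑ/
Palatal: /ç/ ~ /ʝ/
Velar: /x/ ~ /ɣ/
Pharyngeal: only /ʕ/ (voiced); no voiceless partner.
So /ʕ/ is the unpaired segment.

/ʕ/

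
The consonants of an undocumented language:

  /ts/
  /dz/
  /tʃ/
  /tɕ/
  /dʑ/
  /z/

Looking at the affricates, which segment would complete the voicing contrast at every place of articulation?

/dʒ/

alveolar: voiceless /ts/, voiced /dz/.
postalveolar: voiceless /tʃ/, voiced —.
alveolo-palatal: voiceless /tɕ/, voiced /dʑ/.
The postalveolar row has no voiced member, so the gap is the voiced postalveolar affricate /dʒ/.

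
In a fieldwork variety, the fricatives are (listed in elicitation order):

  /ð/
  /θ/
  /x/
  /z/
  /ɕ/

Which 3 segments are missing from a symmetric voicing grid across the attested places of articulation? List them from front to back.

place of articulation  voiceless  voiced  
dental            θ         ð       
alveolar          —         z       
alveolo-palatal   ɕ         —       
velar             x         —       
Gaps, from front to back: alveolar lacks voiceless (/s/); alveolo-palatal lacks voiced (/ʑ/); velar lacks voiced (/ɣ/).

/s/, /ʑ/, /ɣ/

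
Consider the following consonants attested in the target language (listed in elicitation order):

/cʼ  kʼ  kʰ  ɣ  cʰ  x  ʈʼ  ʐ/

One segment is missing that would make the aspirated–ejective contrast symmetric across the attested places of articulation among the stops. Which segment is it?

Aspirated: /cʰ/ (palatal), /kʰ/ (velar).
Ejective: /ʈʼ/ (retroflex), /cʼ/ (palatal), /kʼ/ (velar).
The retroflex row has no aspirated member, so the gap is the aspirated retroflex stop /ʈʰ/.

/ʈʰ/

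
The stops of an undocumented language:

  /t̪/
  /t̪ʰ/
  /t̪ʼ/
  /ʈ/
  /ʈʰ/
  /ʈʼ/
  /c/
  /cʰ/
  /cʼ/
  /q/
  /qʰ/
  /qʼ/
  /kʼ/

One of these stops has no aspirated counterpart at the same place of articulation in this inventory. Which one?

/kʼ/

Dental: /t̪/ ~ /t̪ʰ/ ~ /t̪ʼ/
Retroflex: /ʈ/ ~ /ʈʰ/ ~ /ʈʼ/
Palatal: /c/ ~ /cʰ/ ~ /cʼ/
Uvular: /q/ ~ /qʰ/ ~ /qʼ/
Velar: only /kʼ/ (ejective); no aspirated partner.
So /kʼ/ is the unpaired segment.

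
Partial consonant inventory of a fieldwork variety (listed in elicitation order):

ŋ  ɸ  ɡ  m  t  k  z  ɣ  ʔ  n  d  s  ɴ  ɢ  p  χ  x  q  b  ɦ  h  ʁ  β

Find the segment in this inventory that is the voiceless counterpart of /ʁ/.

/ʁ/ is a voiced uvular fricative.
The voiceless counterpart is a voiceless uvular fricative — in this inventory, /χ/.

/χ/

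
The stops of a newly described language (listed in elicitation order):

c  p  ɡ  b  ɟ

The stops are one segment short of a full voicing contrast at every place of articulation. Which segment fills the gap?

place of articulation  voiceless  voiced  
bilabial          p         b       
palatal           c         ɟ       
velar             —         ɡ       
The velar row has no voiceless member, so the gap is the voiceless velar stop /k/.

/k/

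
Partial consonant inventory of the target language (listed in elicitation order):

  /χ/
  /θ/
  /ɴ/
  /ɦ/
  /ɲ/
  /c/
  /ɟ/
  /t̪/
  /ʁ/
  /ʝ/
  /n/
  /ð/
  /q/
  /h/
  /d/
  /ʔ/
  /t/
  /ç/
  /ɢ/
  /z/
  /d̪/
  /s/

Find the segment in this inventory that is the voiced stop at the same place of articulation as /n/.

/n/ is an alveolar nasal.
The voiced stop at the same place is a voiced alveolar stop — in this inventory, /d/.

/d/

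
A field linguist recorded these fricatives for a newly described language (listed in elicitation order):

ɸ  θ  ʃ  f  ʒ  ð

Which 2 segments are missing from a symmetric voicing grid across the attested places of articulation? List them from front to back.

/β/, /v/

place of articulation  voiceless  voiced  
bilabial          ɸ         —       
labiodental       f         —       
dental            θ         ð       
postalveolar      ʃ         ʒ       
Gaps, from front to back: bilabial lacks voiced (/β/); labiodental lacks voiced (/v/).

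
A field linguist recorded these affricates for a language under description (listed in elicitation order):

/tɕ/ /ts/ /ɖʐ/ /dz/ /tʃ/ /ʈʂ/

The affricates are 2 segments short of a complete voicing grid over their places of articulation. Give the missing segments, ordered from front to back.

/dʒ/, /dʑ/

place of articulation  voiceless  voiced  
alveolar          ts        dz      
postalveolar      tʃ        —       
retroflex         ʈʂ        ɖʐ      
alveolo-palatal   tɕ        —       
Gaps, from front to back: postalveolar lacks voiced (/dʒ/); alveolo-palatal lacks voiced (/dʑ/).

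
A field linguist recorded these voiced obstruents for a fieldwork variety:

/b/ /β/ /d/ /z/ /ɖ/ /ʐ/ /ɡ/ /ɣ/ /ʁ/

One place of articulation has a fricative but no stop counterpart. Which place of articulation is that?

uvular

place of articulation  stop      fricative
bilabial          b         β       
alveolar          d         z       
retroflex         ɖ         ʐ       
velar             ɡ         ɣ       
uvular            —         ʁ       
Every place of articulation has a stop member except uvular, where /ɢ/ would be expected.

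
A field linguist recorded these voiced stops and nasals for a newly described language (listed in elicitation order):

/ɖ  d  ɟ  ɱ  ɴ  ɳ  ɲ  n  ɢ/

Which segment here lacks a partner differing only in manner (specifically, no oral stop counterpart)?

/ɱ/

Alveolar: /d/ ~ /n/
Retroflex: /ɖ/ ~ /ɳ/
Palatal: /ɟ/ ~ /ɲ/
Uvular: /ɢ/ ~ /ɴ/
Labiodental: only /ɱ/ (nasal); no oral stop partner.
So /ɱ/ is the unpaired segment.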